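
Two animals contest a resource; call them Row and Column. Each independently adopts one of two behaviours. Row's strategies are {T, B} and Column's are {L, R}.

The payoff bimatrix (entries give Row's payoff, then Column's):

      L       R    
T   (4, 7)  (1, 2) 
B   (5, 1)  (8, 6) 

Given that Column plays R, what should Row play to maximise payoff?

Against R, Row earns 1 from T and 8 from B.
So B is the best response.

B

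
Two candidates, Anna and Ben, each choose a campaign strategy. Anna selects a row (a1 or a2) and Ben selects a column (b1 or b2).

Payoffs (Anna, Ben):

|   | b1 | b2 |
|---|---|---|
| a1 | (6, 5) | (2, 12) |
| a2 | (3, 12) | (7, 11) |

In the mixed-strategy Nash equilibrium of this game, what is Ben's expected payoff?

First find p, the probability Anna plays a1, from Ben's indifference between b1 and b2: 5p + 12(1−p) = 12p + 11(1−p), giving p = 1/8.
Since Ben is indifferent in equilibrium, Ben's expected payoff equals the payoff from either column against (1/8, 7/8). Using b1: 5(1/8) + 12(7/8) = 89/8.

89/8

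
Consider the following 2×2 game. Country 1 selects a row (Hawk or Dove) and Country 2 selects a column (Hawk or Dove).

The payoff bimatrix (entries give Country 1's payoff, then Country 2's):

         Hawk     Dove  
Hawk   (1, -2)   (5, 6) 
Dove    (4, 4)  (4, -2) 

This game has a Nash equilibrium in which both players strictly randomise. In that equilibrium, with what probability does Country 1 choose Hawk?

Let x be the probability that Country 1 plays Hawk. In a completely mixed equilibrium, Country 2 must be indifferent between Hawk and Dove.
Country 2's expected payoff from Hawk is −2x + 4(1−x); from Dove it is 6x − 2(1−x).
Setting these equal: −6x + 4 = 8x − 2, so x = 3/7.

3/7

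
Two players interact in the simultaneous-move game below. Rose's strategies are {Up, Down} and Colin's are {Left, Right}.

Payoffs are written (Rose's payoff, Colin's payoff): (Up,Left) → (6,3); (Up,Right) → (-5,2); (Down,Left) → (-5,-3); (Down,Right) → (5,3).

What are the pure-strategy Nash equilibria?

(Up, Left): Rose gets 6 ≥ -5 from Down, and Colin gets 3 ≥ 2 from Right — Nash equilibrium.
(Up, Right): Rose prefers Down (5 > -5); Colin prefers Left (3 > 2) — not an equilibrium.
(Down, Left): Rose prefers Up (6 > -5); Colin prefers Right (3 > -3) — not an equilibrium.
(Down, Right): Rose gets 5 ≥ -5 from Up, and Colin gets 3 ≥ -3 from Left — Nash equilibrium.

(Up, Left) and (Down, Right)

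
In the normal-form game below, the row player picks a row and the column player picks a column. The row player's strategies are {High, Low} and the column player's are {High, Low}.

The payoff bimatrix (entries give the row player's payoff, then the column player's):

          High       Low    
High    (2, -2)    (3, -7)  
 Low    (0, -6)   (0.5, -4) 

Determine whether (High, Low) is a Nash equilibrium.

No

At (High, Low), the row player earns 3; switching to Low would give 0.5, so the row player has no profitable deviation.
The column player earns -7; switching to High would give -2, so the column player would deviate.
Since at least one player can profitably deviate, this is not a Nash equilibrium.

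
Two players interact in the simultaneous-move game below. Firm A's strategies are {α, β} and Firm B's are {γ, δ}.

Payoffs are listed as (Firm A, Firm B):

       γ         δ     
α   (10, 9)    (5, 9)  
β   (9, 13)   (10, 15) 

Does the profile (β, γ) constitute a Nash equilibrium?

At (β, γ), Firm A earns 9; switching to α would give 10, so Firm A would deviate.
Firm B earns 13; switching to δ would give 15, so Firm B would deviate.
Since at least one player can profitably deviate, this is not a Nash equilibrium.

No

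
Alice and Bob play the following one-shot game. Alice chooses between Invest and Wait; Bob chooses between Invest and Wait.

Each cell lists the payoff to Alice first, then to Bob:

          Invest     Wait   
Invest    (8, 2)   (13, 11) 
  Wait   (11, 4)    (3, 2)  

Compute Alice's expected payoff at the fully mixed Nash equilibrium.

First find y, the probability Bob plays Invest, from Alice's indifference between Invest and Wait: 8y + 13(1−y) = 11y + 3(1−y), giving y = 10/13.
Since Alice is indifferent in equilibrium, Alice's expected payoff equals the payoff from either row against (10/13, 3/13). Using Invest: 8(10/13) + 13(3/13) = 119/13.

119/13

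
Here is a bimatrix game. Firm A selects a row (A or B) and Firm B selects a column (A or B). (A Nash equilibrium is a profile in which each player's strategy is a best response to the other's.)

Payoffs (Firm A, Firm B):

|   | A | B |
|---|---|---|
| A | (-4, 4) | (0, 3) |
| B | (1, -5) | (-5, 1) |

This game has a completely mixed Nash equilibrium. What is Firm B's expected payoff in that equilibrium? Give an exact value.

First find p, the probability Firm A plays A, from Firm B's indifference between A and B: 4p − 5(1−p) = 3p + (1−p), giving p = 6/7.
Since Firm B is indifferent in equilibrium, Firm B's expected payoff equals the payoff from either column against (6/7, 1/7). Using A: 4(6/7) − 5(1/7) = 19/7.

19/7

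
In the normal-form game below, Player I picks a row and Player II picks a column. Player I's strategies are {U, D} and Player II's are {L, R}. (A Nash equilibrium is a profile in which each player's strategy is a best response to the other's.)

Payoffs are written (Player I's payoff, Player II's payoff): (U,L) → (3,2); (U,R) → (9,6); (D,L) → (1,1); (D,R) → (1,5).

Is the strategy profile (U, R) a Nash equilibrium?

Yes

At (U, R), Player I earns 9; switching to D would give 1, so Player I has no profitable deviation.
Player II earns 6; switching to L would give 2, so Player II has no profitable deviation.
Neither player can gain by a unilateral deviation, so this profile is a Nash equilibrium.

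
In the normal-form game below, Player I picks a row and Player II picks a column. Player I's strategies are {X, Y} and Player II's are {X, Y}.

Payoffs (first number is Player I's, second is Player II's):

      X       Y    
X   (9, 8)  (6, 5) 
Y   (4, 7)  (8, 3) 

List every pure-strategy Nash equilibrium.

(X, X)

(X, X): Player I gets 9 ≥ 4 from Y, and Player II gets 8 ≥ 5 from Y — Nash equilibrium.
(X, Y): Player I prefers Y (8 > 6); Player II prefers X (8 > 5) — not an equilibrium.
(Y, X): Player I prefers X (9 > 4) — not an equilibrium.
(Y, Y): Player II prefers X (7 > 3) — not an equilibrium.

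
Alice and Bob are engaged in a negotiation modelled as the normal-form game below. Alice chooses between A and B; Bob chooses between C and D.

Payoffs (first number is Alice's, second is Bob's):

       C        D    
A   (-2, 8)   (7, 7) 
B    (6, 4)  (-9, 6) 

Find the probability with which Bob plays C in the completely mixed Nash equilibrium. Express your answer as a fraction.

2/3

Let c be the probability that Bob plays C. In a completely mixed equilibrium, Alice must be indifferent between A and B.
Alice's expected payoff from A is −2c + 7(1−c); from B it is 6c − 9(1−c).
Setting these equal: −9c + 7 = 15c − 9, so c = 2/3.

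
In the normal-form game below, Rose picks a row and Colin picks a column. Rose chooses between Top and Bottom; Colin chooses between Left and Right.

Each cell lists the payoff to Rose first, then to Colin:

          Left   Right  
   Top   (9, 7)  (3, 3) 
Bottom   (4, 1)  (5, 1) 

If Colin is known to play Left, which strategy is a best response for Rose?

Against Left, Rose earns 9 from Top and 4 from Bottom.
So Top is the best response.

Top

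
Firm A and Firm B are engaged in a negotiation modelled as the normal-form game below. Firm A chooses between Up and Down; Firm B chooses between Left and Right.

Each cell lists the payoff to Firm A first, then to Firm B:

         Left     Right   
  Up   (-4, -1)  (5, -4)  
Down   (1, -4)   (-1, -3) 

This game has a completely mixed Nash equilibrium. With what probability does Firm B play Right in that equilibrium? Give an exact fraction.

5/11

Let c be the probability that Firm B plays Left. In a completely mixed equilibrium, Firm A must be indifferent between Up and Down.
Firm A's expected payoff from Up is −4c + 5(1−c); from Down it is c − (1−c).
Setting these equal: −9c + 5 = 2c − 1, so c = 6/11.
Therefore Firm B plays Right with probability 1 − 6/11 = 5/11.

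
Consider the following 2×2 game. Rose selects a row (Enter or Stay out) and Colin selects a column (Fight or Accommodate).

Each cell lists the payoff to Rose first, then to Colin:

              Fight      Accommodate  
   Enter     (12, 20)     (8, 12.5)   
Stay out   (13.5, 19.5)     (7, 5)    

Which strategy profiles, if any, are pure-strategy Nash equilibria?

(Stay out, Fight)

(Enter, Fight): Rose prefers Stay out (13.5 > 12) — not an equilibrium.
(Enter, Accommodate): Colin prefers Fight (20 > 12.5) — not an equilibrium.
(Stay out, Fight): Rose gets 13.5 ≥ 12 from Enter, and Colin gets 19.5 ≥ 5 from Accommodate — Nash equilibrium.
(Stay out, Accommodate): Rose prefers Enter (8 > 7); Colin prefers Fight (19.5 > 5) — not an equilibrium.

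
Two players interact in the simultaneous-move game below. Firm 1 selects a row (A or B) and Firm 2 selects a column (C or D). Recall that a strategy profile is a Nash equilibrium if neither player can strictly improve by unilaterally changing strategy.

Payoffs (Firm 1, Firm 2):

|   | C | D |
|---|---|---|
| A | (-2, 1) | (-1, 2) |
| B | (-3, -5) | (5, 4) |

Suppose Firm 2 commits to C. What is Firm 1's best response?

Against C, Firm 1 earns -2 from A and -3 from B.
So A is the best response.

A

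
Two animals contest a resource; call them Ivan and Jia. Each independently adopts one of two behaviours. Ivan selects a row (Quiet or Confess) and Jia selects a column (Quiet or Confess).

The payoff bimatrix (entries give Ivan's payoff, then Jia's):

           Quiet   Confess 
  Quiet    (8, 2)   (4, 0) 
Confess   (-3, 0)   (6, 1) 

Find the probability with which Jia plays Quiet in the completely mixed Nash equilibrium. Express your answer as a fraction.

Let y be the probability that Jia plays Quiet. In a completely mixed equilibrium, Ivan must be indifferent between Quiet and Confess.
Ivan's expected payoff from Quiet is 8y + 4(1−y); from Confess it is −3y + 6(1−y).
Setting these equal: 4y + 4 = −9y + 6, so y = 2/13.

2/13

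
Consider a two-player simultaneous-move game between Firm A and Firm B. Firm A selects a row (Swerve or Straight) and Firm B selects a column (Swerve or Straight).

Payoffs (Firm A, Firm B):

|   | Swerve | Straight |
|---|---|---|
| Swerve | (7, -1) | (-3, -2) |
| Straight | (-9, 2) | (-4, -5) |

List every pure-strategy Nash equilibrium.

(Swerve, Swerve): Firm A gets 7 ≥ -9 from Straight, and Firm B gets -1 ≥ -2 from Straight — Nash equilibrium.
(Swerve, Straight): Firm B prefers Swerve (-1 > -2) — not an equilibrium.
(Straight, Swerve): Firm A prefers Swerve (7 > -9) — not an equilibrium.
(Straight, Straight): Firm A prefers Swerve (-3 > -4); Firm B prefers Swerve (2 > -5) — not an equilibrium.

(Swerve, Swerve)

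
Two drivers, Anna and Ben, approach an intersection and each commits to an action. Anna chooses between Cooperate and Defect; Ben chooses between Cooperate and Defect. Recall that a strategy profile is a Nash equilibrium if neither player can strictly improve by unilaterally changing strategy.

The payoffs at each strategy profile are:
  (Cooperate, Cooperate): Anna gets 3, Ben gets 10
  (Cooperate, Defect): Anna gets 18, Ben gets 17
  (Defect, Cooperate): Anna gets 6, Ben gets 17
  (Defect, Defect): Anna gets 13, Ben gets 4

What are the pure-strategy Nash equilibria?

(Cooperate, Defect) and (Defect, Cooperate)

(Cooperate, Cooperate): Anna prefers Defect (6 > 3); Ben prefers Defect (17 > 10) — not an equilibrium.
(Cooperate, Defect): Anna gets 18 ≥ 13 from Defect, and Ben gets 17 ≥ 10 from Cooperate — Nash equilibrium.
(Defect, Cooperate): Anna gets 6 ≥ 3 from Cooperate, and Ben gets 17 ≥ 4 from Defect — Nash equilibrium.
(Defect, Defect): Anna prefers Cooperate (18 > 13); Ben prefers Cooperate (17 > 4) — not an equilibrium.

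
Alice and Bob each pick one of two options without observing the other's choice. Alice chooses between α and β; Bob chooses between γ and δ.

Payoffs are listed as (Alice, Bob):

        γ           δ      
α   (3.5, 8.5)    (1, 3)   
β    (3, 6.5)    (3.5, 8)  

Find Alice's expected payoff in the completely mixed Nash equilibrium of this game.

First find q, the probability Bob plays γ, from Alice's indifference between α and β: 3.5q + (1−q) = 3q + 3.5(1−q), giving q = 5/6.
Since Alice is indifferent in equilibrium, Alice's expected payoff equals the payoff from either row against (5/6, 1/6). Using α: 3.5(5/6) + (1/6) = 37/12.

37/12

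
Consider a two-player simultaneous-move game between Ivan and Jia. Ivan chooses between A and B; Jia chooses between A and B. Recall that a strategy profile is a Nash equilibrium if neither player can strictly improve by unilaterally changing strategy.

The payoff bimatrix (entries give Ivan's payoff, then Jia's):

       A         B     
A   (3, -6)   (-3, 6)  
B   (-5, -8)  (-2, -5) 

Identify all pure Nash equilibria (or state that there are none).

(B, B)

(A, A): Jia prefers B (6 > -6) — not an equilibrium.
(A, B): Ivan prefers B (-2 > -3) — not an equilibrium.
(B, A): Ivan prefers A (3 > -5); Jia prefers B (-5 > -8) — not an equilibrium.
(B, B): Ivan gets -2 ≥ -3 from A, and Jia gets -5 ≥ -8 from A — Nash equilibrium.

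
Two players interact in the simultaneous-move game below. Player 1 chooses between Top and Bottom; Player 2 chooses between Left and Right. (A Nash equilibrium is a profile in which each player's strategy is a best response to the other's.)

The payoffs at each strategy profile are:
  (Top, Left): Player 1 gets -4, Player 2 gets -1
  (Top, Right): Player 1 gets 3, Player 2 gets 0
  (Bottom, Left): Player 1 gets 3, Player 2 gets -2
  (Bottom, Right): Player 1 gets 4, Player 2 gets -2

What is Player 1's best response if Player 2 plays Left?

Bottom

Against Left, Player 1 earns -4 from Top and 3 from Bottom.
So Bottom is the best response.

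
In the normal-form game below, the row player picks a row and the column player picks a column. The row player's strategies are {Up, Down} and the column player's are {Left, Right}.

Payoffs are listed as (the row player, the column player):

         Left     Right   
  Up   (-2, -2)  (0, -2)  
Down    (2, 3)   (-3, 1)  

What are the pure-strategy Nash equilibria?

(Up, Right) and (Down, Left)

(Up, Left): the row player prefers Down (2 > -2) — not an equilibrium.
(Up, Right): the row player gets 0 ≥ -3 from Down, and the column player gets -2 ≥ -2 from Left — Nash equilibrium.
(Down, Left): the row player gets 2 ≥ -2 from Up, and the column player gets 3 ≥ 1 from Right — Nash equilibrium.
(Down, Right): the row player prefers Up (0 > -3); the column player prefers Left (3 > 1) — not an equilibrium.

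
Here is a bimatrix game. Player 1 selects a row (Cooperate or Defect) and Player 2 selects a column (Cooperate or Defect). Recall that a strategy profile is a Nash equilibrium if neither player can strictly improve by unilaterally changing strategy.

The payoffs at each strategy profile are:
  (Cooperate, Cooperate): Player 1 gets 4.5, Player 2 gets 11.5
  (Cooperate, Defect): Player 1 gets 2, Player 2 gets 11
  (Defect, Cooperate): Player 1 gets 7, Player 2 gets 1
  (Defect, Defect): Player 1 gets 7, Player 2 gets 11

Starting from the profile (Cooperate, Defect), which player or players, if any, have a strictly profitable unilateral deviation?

Player 1 at (Cooperate, Defect) earns 2; deviating to Defect yields 7 — a strict improvement.
Player 2 earns 11; deviating to Cooperate yields 11.5 — a strict improvement.
Both Player 1 and Player 2 have strictly profitable deviations.

Both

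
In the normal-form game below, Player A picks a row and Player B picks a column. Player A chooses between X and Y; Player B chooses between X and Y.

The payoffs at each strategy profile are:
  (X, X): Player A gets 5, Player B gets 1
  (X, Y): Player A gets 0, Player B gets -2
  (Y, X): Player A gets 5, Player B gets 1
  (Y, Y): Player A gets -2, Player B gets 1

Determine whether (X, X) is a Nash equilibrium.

Yes

At (X, X), Player A earns 5; switching to Y would give 5, so Player A has no profitable deviation.
Player B earns 1; switching to Y would give -2, so Player B has no profitable deviation.
Neither player can gain by a unilateral deviation, so this profile is a Nash equilibrium.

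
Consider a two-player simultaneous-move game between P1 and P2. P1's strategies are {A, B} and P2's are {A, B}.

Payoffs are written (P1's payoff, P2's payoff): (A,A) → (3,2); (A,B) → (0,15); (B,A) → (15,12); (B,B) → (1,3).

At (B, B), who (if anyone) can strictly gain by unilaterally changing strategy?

P2

P1 at (B, B) earns 1; deviating to A yields 0 — not better.
P2 earns 3; deviating to A yields 12 — a strict improvement.
Only P2 has a strictly profitable deviation.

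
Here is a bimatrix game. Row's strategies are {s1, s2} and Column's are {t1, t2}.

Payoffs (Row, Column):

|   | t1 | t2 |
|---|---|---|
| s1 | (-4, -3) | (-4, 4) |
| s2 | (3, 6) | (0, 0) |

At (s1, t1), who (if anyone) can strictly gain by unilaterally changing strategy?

Row at (s1, t1) earns -4; deviating to s2 yields 3 — a strict improvement.
Column earns -3; deviating to t2 yields 4 — a strict improvement.
Both Row and Column have strictly profitable deviations.

Both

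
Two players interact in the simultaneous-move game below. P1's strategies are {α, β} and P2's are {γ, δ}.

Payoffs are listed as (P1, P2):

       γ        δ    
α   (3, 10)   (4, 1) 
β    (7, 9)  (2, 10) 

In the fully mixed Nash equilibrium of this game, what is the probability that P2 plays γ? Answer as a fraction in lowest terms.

Let q be the probability that P2 plays γ. In a completely mixed equilibrium, P1 must be indifferent between α and β.
P1's expected payoff from α is 3q + 4(1−q); from β it is 7q + 2(1−q).
Setting these equal: −q + 4 = 5q + 2, so q = 1/3.

1/3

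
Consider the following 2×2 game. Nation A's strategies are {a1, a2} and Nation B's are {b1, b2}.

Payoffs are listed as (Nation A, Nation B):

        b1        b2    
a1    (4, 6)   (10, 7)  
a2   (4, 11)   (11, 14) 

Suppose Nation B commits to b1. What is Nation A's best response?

Against b1, Nation A earns 4 from a1 and 4 from a2.
So either strategy is a best response.

either — both a1 and a2 are best responses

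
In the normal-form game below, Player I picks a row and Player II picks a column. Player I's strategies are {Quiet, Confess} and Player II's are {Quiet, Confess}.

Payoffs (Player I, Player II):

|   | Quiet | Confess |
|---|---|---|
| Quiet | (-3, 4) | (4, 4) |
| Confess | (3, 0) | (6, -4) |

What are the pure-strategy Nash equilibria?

(Quiet, Quiet): Player I prefers Confess (3 > -3) — not an equilibrium.
(Quiet, Confess): Player I prefers Confess (6 > 4) — not an equilibrium.
(Confess, Quiet): Player I gets 3 ≥ -3 from Quiet, and Player II gets 0 ≥ -4 from Confess — Nash equilibrium.
(Confess, Confess): Player II prefers Quiet (0 > -4) — not an equilibrium.

(Confess, Quiet)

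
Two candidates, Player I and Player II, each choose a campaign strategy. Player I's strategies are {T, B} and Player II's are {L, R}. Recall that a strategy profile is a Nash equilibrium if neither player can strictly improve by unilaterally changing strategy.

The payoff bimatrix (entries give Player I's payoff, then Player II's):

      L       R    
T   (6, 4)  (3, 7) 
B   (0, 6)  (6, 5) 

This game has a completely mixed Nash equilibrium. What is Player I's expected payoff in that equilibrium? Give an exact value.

4

First find q, the probability Player II plays L, from Player I's indifference between T and B: 6q + 3(1−q) = 6(1−q), giving q = 1/3.
Since Player I is indifferent in equilibrium, Player I's expected payoff equals the payoff from either row against (1/3, 2/3). Using T: 6(1/3) + 3(2/3) = 4.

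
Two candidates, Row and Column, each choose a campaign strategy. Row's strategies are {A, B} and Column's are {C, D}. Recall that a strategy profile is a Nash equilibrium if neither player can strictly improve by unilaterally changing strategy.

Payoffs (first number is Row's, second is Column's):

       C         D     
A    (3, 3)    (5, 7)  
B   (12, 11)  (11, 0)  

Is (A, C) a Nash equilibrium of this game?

No

At (A, C), Row earns 3; switching to B would give 12, so Row would deviate.
Column earns 3; switching to D would give 7, so Column would deviate.
Since at least one player can profitably deviate, this is not a Nash equilibrium.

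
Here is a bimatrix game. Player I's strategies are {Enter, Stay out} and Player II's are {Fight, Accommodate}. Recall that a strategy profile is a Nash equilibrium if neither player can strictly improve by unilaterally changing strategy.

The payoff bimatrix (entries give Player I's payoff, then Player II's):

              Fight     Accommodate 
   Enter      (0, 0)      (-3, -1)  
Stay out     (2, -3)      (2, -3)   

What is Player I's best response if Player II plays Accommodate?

Stay out

Against Accommodate, Player I earns -3 from Enter and 2 from Stay out.
So Stay out is the best response.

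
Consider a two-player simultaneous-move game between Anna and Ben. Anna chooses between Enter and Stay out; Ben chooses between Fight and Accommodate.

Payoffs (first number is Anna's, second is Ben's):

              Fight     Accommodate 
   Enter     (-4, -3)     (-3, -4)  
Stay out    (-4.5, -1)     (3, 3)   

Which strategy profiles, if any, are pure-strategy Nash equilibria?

(Enter, Fight): Anna gets -4 ≥ -4.5 from Stay out, and Ben gets -3 ≥ -4 from Accommodate — Nash equilibrium.
(Enter, Accommodate): Anna prefers Stay out (3 > -3); Ben prefers Fight (-3 > -4) — not an equilibrium.
(Stay out, Fight): Anna prefers Enter (-4 > -4.5); Ben prefers Accommodate (3 > -1) — not an equilibrium.
(Stay out, Accommodate): Anna gets 3 ≥ -3 from Enter, and Ben gets 3 ≥ -1 from Fight — Nash equilibrium.

(Enter, Fight) and (Stay out, Accommodate)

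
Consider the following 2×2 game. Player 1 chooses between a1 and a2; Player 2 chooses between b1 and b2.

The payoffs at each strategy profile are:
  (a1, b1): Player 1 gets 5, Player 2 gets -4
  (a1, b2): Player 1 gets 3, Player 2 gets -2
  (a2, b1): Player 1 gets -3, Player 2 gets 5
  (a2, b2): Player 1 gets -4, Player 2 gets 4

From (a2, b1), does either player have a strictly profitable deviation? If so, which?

Player 1

Player 1 at (a2, b1) earns -3; deviating to a1 yields 5 — a strict improvement.
Player 2 earns 5; deviating to b2 yields 4 — not better.
Only Player 1 has a strictly profitable deviation.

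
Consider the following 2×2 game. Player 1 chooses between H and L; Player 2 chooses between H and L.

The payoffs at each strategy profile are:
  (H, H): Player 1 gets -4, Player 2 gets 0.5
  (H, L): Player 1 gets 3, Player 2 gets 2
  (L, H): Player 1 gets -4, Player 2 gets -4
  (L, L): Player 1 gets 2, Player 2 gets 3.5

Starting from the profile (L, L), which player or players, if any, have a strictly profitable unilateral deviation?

Player 1

Player 1 at (L, L) earns 2; deviating to H yields 3 — a strict improvement.
Player 2 earns 3.5; deviating to H yields -4 — not better.
Only Player 1 has a strictly profitable deviation.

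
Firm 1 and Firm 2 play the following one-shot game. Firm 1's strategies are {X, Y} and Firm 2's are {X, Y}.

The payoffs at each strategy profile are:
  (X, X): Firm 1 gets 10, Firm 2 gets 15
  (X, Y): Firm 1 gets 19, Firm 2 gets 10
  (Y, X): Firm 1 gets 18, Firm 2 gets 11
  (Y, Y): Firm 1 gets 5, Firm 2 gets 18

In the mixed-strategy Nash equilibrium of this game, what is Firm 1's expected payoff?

146/11

First find q, the probability Firm 2 plays X, from Firm 1's indifference between X and Y: 10q + 19(1−q) = 18q + 5(1−q), giving q = 7/11.
Since Firm 1 is indifferent in equilibrium, Firm 1's expected payoff equals the payoff from either row against (7/11, 4/11). Using X: 10(7/11) + 19(4/11) = 146/11.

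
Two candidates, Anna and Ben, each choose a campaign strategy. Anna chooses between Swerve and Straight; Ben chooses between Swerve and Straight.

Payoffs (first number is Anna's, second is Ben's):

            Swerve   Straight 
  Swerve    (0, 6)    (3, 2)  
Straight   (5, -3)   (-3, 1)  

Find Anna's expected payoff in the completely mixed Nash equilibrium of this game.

15/11

First find y, the probability Ben plays Swerve, from Anna's indifference between Swerve and Straight: 3(1−y) = 5y − 3(1−y), giving y = 6/11.
Since Anna is indifferent in equilibrium, Anna's expected payoff equals the payoff from either row against (6/11, 5/11). Using Swerve: 3(5/11) = 15/11.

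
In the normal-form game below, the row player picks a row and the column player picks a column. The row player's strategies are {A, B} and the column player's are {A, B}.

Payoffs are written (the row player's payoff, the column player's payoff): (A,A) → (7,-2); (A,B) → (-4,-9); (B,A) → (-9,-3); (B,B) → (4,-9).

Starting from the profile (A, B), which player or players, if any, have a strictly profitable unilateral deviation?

The row player at (A, B) earns -4; deviating to B yields 4 — a strict improvement.
The column player earns -9; deviating to A yields -2 — a strict improvement.
Both the row player and the column player have strictly profitable deviations.

Both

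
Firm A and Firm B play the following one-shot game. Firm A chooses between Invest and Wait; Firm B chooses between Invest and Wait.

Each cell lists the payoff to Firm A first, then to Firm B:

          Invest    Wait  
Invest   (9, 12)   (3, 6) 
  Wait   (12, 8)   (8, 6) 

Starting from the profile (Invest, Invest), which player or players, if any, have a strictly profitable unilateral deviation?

Firm A at (Invest, Invest) earns 9; deviating to Wait yields 12 — a strict improvement.
Firm B earns 12; deviating to Wait yields 6 — not better.
Only Firm A has a strictly profitable deviation.

Firm A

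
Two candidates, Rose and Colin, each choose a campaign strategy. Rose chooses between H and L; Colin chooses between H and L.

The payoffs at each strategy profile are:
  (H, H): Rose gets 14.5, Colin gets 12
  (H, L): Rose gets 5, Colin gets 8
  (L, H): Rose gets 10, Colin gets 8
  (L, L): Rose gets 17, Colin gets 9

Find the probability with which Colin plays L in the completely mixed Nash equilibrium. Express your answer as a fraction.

Let c be the probability that Colin plays H. In a completely mixed equilibrium, Rose must be indifferent between H and L.
Rose's expected payoff from H is 14.5c + 5(1−c); from L it is 10c + 17(1−c).
Setting these equal: 9.5c + 5 = −7c + 17, so c = 8/11.
Therefore Colin plays L with probability 1 − 8/11 = 3/11.

3/11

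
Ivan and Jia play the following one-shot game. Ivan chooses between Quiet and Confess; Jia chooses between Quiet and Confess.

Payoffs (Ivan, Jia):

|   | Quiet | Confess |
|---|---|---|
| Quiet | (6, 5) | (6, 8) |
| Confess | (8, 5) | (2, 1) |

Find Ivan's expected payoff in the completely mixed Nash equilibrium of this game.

6

First find y, the probability Jia plays Quiet, from Ivan's indifference between Quiet and Confess: 6y + 6(1−y) = 8y + 2(1−y), giving y = 2/3.
Since Ivan is indifferent in equilibrium, Ivan's expected payoff equals the payoff from either row against (2/3, 1/3). Using Quiet: 6(2/3) + 6(1/3) = 6.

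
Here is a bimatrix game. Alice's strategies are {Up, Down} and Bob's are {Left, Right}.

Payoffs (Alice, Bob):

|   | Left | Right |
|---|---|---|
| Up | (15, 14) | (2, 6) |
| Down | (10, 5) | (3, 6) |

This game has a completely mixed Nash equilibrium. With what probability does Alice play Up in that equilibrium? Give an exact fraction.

1/9

Let x be the probability that Alice plays Up. In a completely mixed equilibrium, Bob must be indifferent between Left and Right.
Bob's expected payoff from Left is 14x + 5(1−x); from Right it is 6x + 6(1−x).
Setting these equal: 9x + 5 = 6, so x = 1/9.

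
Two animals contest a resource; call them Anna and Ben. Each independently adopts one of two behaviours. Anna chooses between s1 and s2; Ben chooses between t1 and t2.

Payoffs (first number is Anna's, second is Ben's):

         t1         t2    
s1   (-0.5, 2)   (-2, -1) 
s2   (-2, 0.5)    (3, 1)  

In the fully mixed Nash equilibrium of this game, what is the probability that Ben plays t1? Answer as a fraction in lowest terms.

Let q be the probability that Ben plays t1. In a completely mixed equilibrium, Anna must be indifferent between s1 and s2.
Anna's expected payoff from s1 is −0.5q − 2(1−q); from s2 it is −2q + 3(1−q).
Setting these equal: 1.5q − 2 = −5q + 3, so q = 10/13.

10/13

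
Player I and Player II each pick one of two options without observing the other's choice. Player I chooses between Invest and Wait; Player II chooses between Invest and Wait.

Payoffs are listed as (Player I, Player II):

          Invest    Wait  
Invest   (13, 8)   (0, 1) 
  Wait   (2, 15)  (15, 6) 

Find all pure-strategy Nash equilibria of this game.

(Invest, Invest): Player I gets 13 ≥ 2 from Wait, and Player II gets 8 ≥ 1 from Wait — Nash equilibrium.
(Invest, Wait): Player I prefers Wait (15 > 0); Player II prefers Invest (8 > 1) — not an equilibrium.
(Wait, Invest): Player I prefers Invest (13 > 2) — not an equilibrium.
(Wait, Wait): Player II prefers Invest (15 > 6) — not an equilibrium.

(Invest, Invest)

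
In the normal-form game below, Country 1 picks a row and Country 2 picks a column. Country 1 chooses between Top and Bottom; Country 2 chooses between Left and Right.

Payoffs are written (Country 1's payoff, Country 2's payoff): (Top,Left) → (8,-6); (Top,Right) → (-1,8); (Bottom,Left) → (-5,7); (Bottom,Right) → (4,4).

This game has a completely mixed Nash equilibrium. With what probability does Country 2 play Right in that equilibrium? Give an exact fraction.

13/18

Let c be the probability that Country 2 plays Left. In a completely mixed equilibrium, Country 1 must be indifferent between Top and Bottom.
Country 1's expected payoff from Top is 8c − (1−c); from Bottom it is −5c + 4(1−c).
Setting these equal: 9c − 1 = −9c + 4, so c = 5/18.
Therefore Country 2 plays Right with probability 1 − 5/18 = 13/18.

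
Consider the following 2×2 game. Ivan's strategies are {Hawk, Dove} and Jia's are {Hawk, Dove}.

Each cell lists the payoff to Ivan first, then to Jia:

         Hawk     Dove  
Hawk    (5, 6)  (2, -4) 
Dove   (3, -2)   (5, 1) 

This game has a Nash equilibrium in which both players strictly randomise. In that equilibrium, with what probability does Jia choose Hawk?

3/5

Let c be the probability that Jia plays Hawk. In a completely mixed equilibrium, Ivan must be indifferent between Hawk and Dove.
Ivan's expected payoff from Hawk is 5c + 2(1−c); from Dove it is 3c + 5(1−c).
Setting these equal: 3c + 2 = −2c + 5, so c = 3/5.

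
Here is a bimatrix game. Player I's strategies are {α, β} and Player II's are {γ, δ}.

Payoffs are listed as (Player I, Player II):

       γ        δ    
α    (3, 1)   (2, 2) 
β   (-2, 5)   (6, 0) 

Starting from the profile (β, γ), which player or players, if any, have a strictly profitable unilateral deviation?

Player I at (β, γ) earns -2; deviating to α yields 3 — a strict improvement.
Player II earns 5; deviating to δ yields 0 — not better.
Only Player I has a strictly profitable deviation.

Player I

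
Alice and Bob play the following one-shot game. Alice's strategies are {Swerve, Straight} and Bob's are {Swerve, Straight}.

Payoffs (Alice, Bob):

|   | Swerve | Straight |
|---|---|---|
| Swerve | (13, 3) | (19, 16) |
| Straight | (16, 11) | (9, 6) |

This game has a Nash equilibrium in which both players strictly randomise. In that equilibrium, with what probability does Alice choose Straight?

13/18

Let p be the probability that Alice plays Swerve. In a completely mixed equilibrium, Bob must be indifferent between Swerve and Straight.
Bob's expected payoff from Swerve is 3p + 11(1−p); from Straight it is 16p + 6(1−p).
Setting these equal: −8p + 11 = 10p + 6, so p = 5/18.
Therefore Alice plays Straight with probability 1 − 5/18 = 13/18.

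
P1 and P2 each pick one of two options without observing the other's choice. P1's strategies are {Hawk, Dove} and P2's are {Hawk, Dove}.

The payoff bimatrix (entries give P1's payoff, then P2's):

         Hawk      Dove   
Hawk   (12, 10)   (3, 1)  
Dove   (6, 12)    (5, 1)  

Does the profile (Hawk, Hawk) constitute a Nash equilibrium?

At (Hawk, Hawk), P1 earns 12; switching to Dove would give 6, so P1 has no profitable deviation.
P2 earns 10; switching to Dove would give 1, so P2 has no profitable deviation.
Neither player can gain by a unilateral deviation, so this profile is a Nash equilibrium.

Yes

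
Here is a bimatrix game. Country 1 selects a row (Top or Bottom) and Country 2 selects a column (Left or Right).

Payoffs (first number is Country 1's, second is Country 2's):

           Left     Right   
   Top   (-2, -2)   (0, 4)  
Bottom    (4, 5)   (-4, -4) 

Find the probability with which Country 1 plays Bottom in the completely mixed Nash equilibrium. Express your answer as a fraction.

Let p be the probability that Country 1 plays Top. In a completely mixed equilibrium, Country 2 must be indifferent between Left and Right.
Country 2's expected payoff from Left is −2p + 5(1−p); from Right it is 4p − 4(1−p).
Setting these equal: −7p + 5 = 8p − 4, so p = 3/5.
Therefore Country 1 plays Bottom with probability 1 − 3/5 = 2/5.

2/5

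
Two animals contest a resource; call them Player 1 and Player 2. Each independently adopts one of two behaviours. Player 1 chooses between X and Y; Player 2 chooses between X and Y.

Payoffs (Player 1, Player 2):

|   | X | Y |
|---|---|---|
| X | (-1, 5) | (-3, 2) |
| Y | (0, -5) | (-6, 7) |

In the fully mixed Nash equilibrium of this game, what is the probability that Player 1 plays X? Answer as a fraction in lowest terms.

4/5

Let r be the probability that Player 1 plays X. In a completely mixed equilibrium, Player 2 must be indifferent between X and Y.
Player 2's expected payoff from X is 5r − 5(1−r); from Y it is 2r + 7(1−r).
Setting these equal: 10r − 5 = −5r + 7, so r = 4/5.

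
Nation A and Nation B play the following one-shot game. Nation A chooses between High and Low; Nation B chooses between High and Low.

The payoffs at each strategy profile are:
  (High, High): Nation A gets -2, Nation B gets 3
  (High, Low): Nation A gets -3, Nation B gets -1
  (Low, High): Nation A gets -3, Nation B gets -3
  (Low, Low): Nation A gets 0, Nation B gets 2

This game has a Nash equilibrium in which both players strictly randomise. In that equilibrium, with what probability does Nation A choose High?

Let x be the probability that Nation A plays High. In a completely mixed equilibrium, Nation B must be indifferent between High and Low.
Nation B's expected payoff from High is 3x − 3(1−x); from Low it is −x + 2(1−x).
Setting these equal: 6x − 3 = −3x + 2, so x = 5/9.

5/9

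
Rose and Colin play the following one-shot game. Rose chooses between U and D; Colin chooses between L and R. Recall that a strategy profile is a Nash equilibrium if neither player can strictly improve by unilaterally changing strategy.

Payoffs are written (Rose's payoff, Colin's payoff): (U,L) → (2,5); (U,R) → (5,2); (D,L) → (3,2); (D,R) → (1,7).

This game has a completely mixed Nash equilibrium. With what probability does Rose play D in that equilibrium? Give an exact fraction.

3/8

Let r be the probability that Rose plays U. In a completely mixed equilibrium, Colin must be indifferent between L and R.
Colin's expected payoff from L is 5r + 2(1−r); from R it is 2r + 7(1−r).
Setting these equal: 3r + 2 = −5r + 7, so r = 5/8.
Therefore Rose plays D with probability 1 − 5/8 = 3/8.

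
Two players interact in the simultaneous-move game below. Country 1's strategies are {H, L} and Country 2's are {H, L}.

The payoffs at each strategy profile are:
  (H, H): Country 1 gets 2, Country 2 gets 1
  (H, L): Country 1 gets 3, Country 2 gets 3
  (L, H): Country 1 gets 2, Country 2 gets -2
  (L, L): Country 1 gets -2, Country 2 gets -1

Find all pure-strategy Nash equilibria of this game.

(H, H): Country 2 prefers L (3 > 1) — not an equilibrium.
(H, L): Country 1 gets 3 ≥ -2 from L, and Country 2 gets 3 ≥ 1 from H — Nash equilibrium.
(L, H): Country 2 prefers L (-1 > -2) — not an equilibrium.
(L, L): Country 1 prefers H (3 > -2) — not an equilibrium.

(H, L)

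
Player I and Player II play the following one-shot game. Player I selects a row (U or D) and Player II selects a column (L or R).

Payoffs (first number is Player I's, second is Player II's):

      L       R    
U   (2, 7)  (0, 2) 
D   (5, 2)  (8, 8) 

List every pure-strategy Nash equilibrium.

(U, L): Player I prefers D (5 > 2) — not an equilibrium.
(U, R): Player I prefers D (8 > 0); Player II prefers L (7 > 2) — not an equilibrium.
(D, L): Player II prefers R (8 > 2) — not an equilibrium.
(D, R): Player I gets 8 ≥ 0 from U, and Player II gets 8 ≥ 2 from L — Nash equilibrium.

(D, R)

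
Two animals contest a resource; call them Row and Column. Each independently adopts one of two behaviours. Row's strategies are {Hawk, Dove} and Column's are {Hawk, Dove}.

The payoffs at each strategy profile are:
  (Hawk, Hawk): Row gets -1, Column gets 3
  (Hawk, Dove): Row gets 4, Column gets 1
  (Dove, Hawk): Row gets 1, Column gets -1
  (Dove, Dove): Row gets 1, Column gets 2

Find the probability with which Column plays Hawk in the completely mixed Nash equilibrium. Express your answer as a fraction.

Let q be the probability that Column plays Hawk. In a completely mixed equilibrium, Row must be indifferent between Hawk and Dove.
Row's expected payoff from Hawk is −q + 4(1−q); from Dove it is q + (1−q).
Setting these equal: −5q + 4 = 1, so q = 3/5.

3/5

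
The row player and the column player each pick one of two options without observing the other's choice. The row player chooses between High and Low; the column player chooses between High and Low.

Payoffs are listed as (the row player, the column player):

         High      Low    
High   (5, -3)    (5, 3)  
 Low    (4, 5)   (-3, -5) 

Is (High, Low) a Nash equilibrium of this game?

At (High, Low), the row player earns 5; switching to Low would give -3, so the row player has no profitable deviation.
The column player earns 3; switching to High would give -3, so the column player has no profitable deviation.
Neither player can gain by a unilateral deviation, so this profile is a Nash equilibrium.

Yes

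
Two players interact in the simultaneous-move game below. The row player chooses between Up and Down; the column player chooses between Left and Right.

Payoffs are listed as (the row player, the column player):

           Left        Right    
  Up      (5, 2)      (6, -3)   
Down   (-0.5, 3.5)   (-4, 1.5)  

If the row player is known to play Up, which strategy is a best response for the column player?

Left

Against Up, the column player earns 2 from Left and -3 from Right.
So Left is the best response.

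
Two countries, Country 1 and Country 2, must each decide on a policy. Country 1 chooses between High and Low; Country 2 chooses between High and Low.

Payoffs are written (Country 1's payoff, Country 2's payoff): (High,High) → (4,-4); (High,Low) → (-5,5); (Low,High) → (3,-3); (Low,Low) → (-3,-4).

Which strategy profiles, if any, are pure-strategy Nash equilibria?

(High, High): Country 2 prefers Low (5 > -4) — not an equilibrium.
(High, Low): Country 1 prefers Low (-3 > -5) — not an equilibrium.
(Low, High): Country 1 prefers High (4 > 3) — not an equilibrium.
(Low, Low): Country 2 prefers High (-3 > -4) — not an equilibrium.

none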